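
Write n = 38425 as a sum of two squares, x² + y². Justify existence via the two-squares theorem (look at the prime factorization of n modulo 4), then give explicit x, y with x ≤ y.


Step 1: Factor n = 38425 = 5^2 · 29 · 53.
Step 2: Check the mod-4 condition on each prime factor: 5 ≡ 1 (mod 4), exponent 2; 29 ≡ 1 (mod 4), exponent 1; 53 ≡ 1 (mod 4), exponent 1.
All primes ≡ 3 (mod 4) appear to even exponent (or don't appear), so by the two-squares theorem n IS expressible as a sum of two squares.
Step 3: Build a representation. Group n = k² · m with k = 5 and m = 29 · 53 = 1537 (a product of primes ≡ 1 (mod 4)); a representation of m scales to one of n via (k·x)² + (k·y)² = k²(x² + y²). Each prime p ≡ 1 (mod 4) is itself a sum of two squares; find a² by testing p − a² for a perfect square:
  29: 29 − 1² = 28, 29 − 2² = 25 = 5² ⇒ 29 = 2² + 5².
  53: 53 − 1² = 52, 53 − 2² = 49 = 7² ⇒ 53 = 2² + 7².
  Combine using the Brahmagupta–Fibonacci identity (a² + b²)(c² + d²) = (ac − bd)² + (ad + bc)² = (ac + bd)² + (ad − bc)²:
  29 · 53 = 1537: from (2² + 5²)(2² + 7²), take (2·2 − 5·7, 2·7 + 5·2) = (4 − 35, 14 + 10) = (-31, 24); dropping signs (only squares matter) gives (31, 24); check 31² + 24² = 961 + 576 = 1537 ✓.
  Scale by k = 5: (5·31, 5·24) = (155, 120).
Step 4: Order so x ≤ y and verify: 120² + 155² = 14400 + 24025 = 38425 = n. ✓

n = 38425 = 120² + 155² (one valid representation with x ≤ y).


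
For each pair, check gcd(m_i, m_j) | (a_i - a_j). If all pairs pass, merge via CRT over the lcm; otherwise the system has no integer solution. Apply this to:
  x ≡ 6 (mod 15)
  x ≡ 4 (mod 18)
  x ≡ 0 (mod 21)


Moduli 15, 18, 21 are not pairwise coprime, so CRT works modulo lcm(m_i) when all pairwise compatibility conditions hold.
Pairwise compatibility: gcd(m_i, m_j) must divide a_i - a_j for every pair.
Merge one congruence at a time:
  Start: x ≡ 6 (mod 15).
  Combine with x ≡ 4 (mod 18): gcd(15, 18) = 3, and 4 - 6 = -2 is NOT divisible by 3.
    ⇒ system is inconsistent (no integer solution).

No solution (the system is inconsistent).


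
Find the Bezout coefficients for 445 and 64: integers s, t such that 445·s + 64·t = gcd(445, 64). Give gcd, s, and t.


Euclidean algorithm on (445, 64) — divide until remainder is 0:
  445 = 6 · 64 + 61
  64 = 1 · 61 + 3
  61 = 20 · 3 + 1
  3 = 3 · 1 + 0
gcd(445, 64) = 1.
Track Bezout coefficients alongside the remainders: start with r₀ = 445 = a·1 + b·0 (s = 1, t = 0) and r₁ = 64 = a·0 + b·1 (s = 0, t = 1); each new remainder r_{k+1} = r_{k-1} − q_k·r_k inherits s_{k+1} = s_{k-1} − q_k·s_k, t_{k+1} = t_{k-1} − q_k·t_k, so r_k = a·s_k + b·t_k at every step:
  q = 6: r = 61, s = 1 − 6·0 = 1, t = 0 − 6·1 = -6  (check: 445·1 + 64·(-6) = 61)
  q = 1: r = 3, s = 0 − 1·1 = -1, t = 1 − 1·(-6) = 7  (check: 445·(-1) + 64·7 = 3)
  q = 20: r = 1, s = 1 − 20·(-1) = 21, t = -6 − 20·7 = -146  (check: 445·21 + 64·(-146) = 1)
The row with r = 1 (the gcd) gives the Bezout coefficients s = 21, t = -146.
Result: 445 · (21) + 64 · (-146) = 1.

gcd(445, 64) = 1; s = 21, t = -146 (check: 445·21 + 64·(-146) = 1).


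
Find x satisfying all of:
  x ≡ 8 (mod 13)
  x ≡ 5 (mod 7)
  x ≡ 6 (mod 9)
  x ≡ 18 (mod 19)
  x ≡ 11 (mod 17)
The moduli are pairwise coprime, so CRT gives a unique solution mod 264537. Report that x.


Product of moduli M = 13 · 7 · 9 · 19 · 17 = 264537.
Merge one congruence at a time:
  Start: x ≡ 8 (mod 13).
  Combine with x ≡ 5 (mod 7); new modulus lcm = 91.
    Write x = 8 + 13·t and substitute into x ≡ 5 (mod 7): 13·t ≡ 5 − 8 = -3 (mod 7).
    Reduce coefficients mod 7: 6·t ≡ 4 (mod 7).
    The inverse of 6 mod 7 is 6 (since 6·6 = 36 = 5·7 + 1), so t ≡ 6·4 = 24 ≡ 3 (mod 7).
    Then x = 8 + 13·3 = 47, valid modulo lcm(13, 7) = 91: x ≡ 47 (mod 91).
  Combine with x ≡ 6 (mod 9); new modulus lcm = 819.
    Write x = 47 + 91·t and substitute into x ≡ 6 (mod 9): 91·t ≡ 6 − 47 = -41 (mod 9).
    Reduce coefficients mod 9: 1·t ≡ 4 (mod 9).
    So t ≡ 4 (mod 9).
    Then x = 47 + 91·4 = 411, valid modulo lcm(91, 9) = 819: x ≡ 411 (mod 819).
  Combine with x ≡ 18 (mod 19); new modulus lcm = 15561.
    Write x = 411 + 819·t and substitute into x ≡ 18 (mod 19): 819·t ≡ 18 − 411 = -393 (mod 19).
    Reduce coefficients mod 19: 2·t ≡ 6 (mod 19).
    The inverse of 2 mod 19 is 10 (since 2·10 = 20 = 1·19 + 1), so t ≡ 10·6 = 60 ≡ 3 (mod 19).
    Then x = 411 + 819·3 = 2868, valid modulo lcm(819, 19) = 15561: x ≡ 2868 (mod 15561).
  Combine with x ≡ 11 (mod 17); new modulus lcm = 264537.
    Write x = 2868 + 15561·t and substitute into x ≡ 11 (mod 17): 15561·t ≡ 11 − 2868 = -2857 (mod 17).
    Reduce coefficients mod 17: 6·t ≡ 16 (mod 17).
    The inverse of 6 mod 17 is 3 (since 6·3 = 18 = 1·17 + 1), so t ≡ 3·16 = 48 ≡ 14 (mod 17).
    Then x = 2868 + 15561·14 = 220722, valid modulo lcm(15561, 17) = 264537: x ≡ 220722 (mod 264537).
Verify against each original: 220722 mod 13 = 8, 220722 mod 7 = 5, 220722 mod 9 = 6, 220722 mod 19 = 18, 220722 mod 17 = 11.

x ≡ 220722 (mod 264537).


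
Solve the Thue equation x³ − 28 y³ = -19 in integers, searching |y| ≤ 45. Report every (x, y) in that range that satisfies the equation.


The equation is x³ - 28y³ = -19. For fixed y, x³ = 28·y³ − 19, so a solution requires the RHS to be a perfect cube.
Strategy: iterate y from -45 to 45, compute RHS = 28·y³ − 19, and check whether it is a (positive or negative) perfect cube.
Check small values of y:
  y = 0: RHS = -19 is not a perfect cube.
  y = 1: RHS = 9 is not a perfect cube.
  y = -1: RHS = -47 is not a perfect cube.
  y = 2: RHS = 205 is not a perfect cube.
  y = -2: RHS = -243 is not a perfect cube.
  y = 3: RHS = 737 is not a perfect cube.
  y = -3: RHS = -775 is not a perfect cube.
Continuing the search up to |y| = 45 finds no solutions either.
No (x, y) in the scanned range satisfies the equation.

No integer solutions with |y| ≤ 45.


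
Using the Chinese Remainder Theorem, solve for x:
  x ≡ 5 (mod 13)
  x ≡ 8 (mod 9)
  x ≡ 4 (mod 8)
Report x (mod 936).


Moduli 13, 9, 8 are pairwise coprime; by CRT there is a unique solution modulo M = 13 · 9 · 8 = 936.
Solve pairwise, accumulating the modulus:
  Start with x ≡ 5 (mod 13).
  Combine with x ≡ 8 (mod 9): since gcd(13, 9) = 1, we get a unique residue mod 117.
    Write x = 5 + 13·t and substitute into x ≡ 8 (mod 9): 13·t ≡ 8 − 5 = 3 (mod 9).
    Reduce coefficients mod 9: 4·t ≡ 3 (mod 9).
    The inverse of 4 mod 9 is 7 (since 4·7 = 28 = 3·9 + 1), so t ≡ 7·3 = 21 ≡ 3 (mod 9).
    Then x = 5 + 13·3 = 44, valid modulo lcm(13, 9) = 117: x ≡ 44 (mod 117).
  Combine with x ≡ 4 (mod 8): since gcd(117, 8) = 1, we get a unique residue mod 936.
    Write x = 44 + 117·t and substitute into x ≡ 4 (mod 8): 117·t ≡ 4 − 44 = -40 (mod 8).
    Reduce coefficients mod 8: 5·t ≡ 0 (mod 8).
    The inverse of 5 mod 8 is 5 (since 5·5 = 25 = 3·8 + 1), so t ≡ 5·0 = 0 ≡ 0 (mod 8).
    Then x = 44 + 117·0 = 44, valid modulo lcm(117, 8) = 936: x ≡ 44 (mod 936).
Verify: 44 mod 13 = 5 ✓, 44 mod 9 = 8 ✓, 44 mod 8 = 4 ✓.

x ≡ 44 (mod 936).


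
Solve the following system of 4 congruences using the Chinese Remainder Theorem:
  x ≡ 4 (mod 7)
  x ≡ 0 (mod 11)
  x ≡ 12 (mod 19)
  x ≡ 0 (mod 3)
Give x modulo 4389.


Product of moduli M = 7 · 11 · 19 · 3 = 4389.
Merge one congruence at a time:
  Start: x ≡ 4 (mod 7).
  Combine with x ≡ 0 (mod 11); new modulus lcm = 77.
    Write x = 4 + 7·t and substitute into x ≡ 0 (mod 11): 7·t ≡ 0 − 4 = -4 (mod 11).
    Reduce coefficients mod 11: 7·t ≡ 7 (mod 11).
    The inverse of 7 mod 11 is 8 (since 7·8 = 56 = 5·11 + 1), so t ≡ 8·7 = 56 ≡ 1 (mod 11).
    Then x = 4 + 7·1 = 11, valid modulo lcm(7, 11) = 77: x ≡ 11 (mod 77).
  Combine with x ≡ 12 (mod 19); new modulus lcm = 1463.
    Write x = 11 + 77·t and substitute into x ≡ 12 (mod 19): 77·t ≡ 12 − 11 = 1 (mod 19).
    Reduce coefficients mod 19: 1·t ≡ 1 (mod 19).
    So t ≡ 1 (mod 19).
    Then x = 11 + 77·1 = 88, valid modulo lcm(77, 19) = 1463: x ≡ 88 (mod 1463).
  Combine with x ≡ 0 (mod 3); new modulus lcm = 4389.
    Write x = 88 + 1463·t and substitute into x ≡ 0 (mod 3): 1463·t ≡ 0 − 88 = -88 (mod 3).
    Reduce coefficients mod 3: 2·t ≡ 2 (mod 3).
    The inverse of 2 mod 3 is 2 (since 2·2 = 4 = 1·3 + 1), so t ≡ 2·2 = 4 ≡ 1 (mod 3).
    Then x = 88 + 1463·1 = 1551, valid modulo lcm(1463, 3) = 4389: x ≡ 1551 (mod 4389).
Verify against each original: 1551 mod 7 = 4, 1551 mod 11 = 0, 1551 mod 19 = 12, 1551 mod 3 = 0.

x ≡ 1551 (mod 4389).


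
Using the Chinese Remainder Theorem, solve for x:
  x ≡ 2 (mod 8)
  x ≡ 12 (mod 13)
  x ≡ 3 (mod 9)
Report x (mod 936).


Moduli 8, 13, 9 are pairwise coprime; by CRT there is a unique solution modulo M = 8 · 13 · 9 = 936.
Solve pairwise, accumulating the modulus:
  Start with x ≡ 2 (mod 8).
  Combine with x ≡ 12 (mod 13): since gcd(8, 13) = 1, we get a unique residue mod 104.
    Write x = 2 + 8·t and substitute into x ≡ 12 (mod 13): 8·t ≡ 12 − 2 = 10 (mod 13).
    The inverse of 8 mod 13 is 5 (since 8·5 = 40 = 3·13 + 1), so t ≡ 5·10 = 50 ≡ 11 (mod 13).
    Then x = 2 + 8·11 = 90, valid modulo lcm(8, 13) = 104: x ≡ 90 (mod 104).
  Combine with x ≡ 3 (mod 9): since gcd(104, 9) = 1, we get a unique residue mod 936.
    Write x = 90 + 104·t and substitute into x ≡ 3 (mod 9): 104·t ≡ 3 − 90 = -87 (mod 9).
    Reduce coefficients mod 9: 5·t ≡ 3 (mod 9).
    The inverse of 5 mod 9 is 2 (since 5·2 = 10 = 1·9 + 1), so t ≡ 2·3 = 6 ≡ 6 (mod 9).
    Then x = 90 + 104·6 = 714, valid modulo lcm(104, 9) = 936: x ≡ 714 (mod 936).
Verify: 714 mod 8 = 2 ✓, 714 mod 13 = 12 ✓, 714 mod 9 = 3 ✓.

x ≡ 714 (mod 936).


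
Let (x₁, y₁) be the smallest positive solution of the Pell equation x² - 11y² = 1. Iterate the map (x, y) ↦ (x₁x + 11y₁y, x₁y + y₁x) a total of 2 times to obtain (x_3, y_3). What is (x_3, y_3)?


Step 1: Find the fundamental solution (x₁, y₁) of x² - 11y² = 1.
  Expand √11 as a continued fraction. a₀ = ⌊√11⌋ = 3; iterate m_{k+1} = d_k·a_k − m_k, d_{k+1} = (11 − m_{k+1}²)/d_k, a_{k+1} = ⌊(a₀ + m_{k+1})/d_{k+1}⌋ (starting m₀ = 0, d₀ = 1), with convergents p_k = a_k·p_{k-1} + p_{k-2}, q_k = a_k·q_{k-1} + q_{k-2} (p₋₁ = 1, q₋₁ = 0):
  k = 0: a₀ = 3; p₀/q₀ = 3/1; p₀² − 11·q₀² = 9 − 11 = -2.
  k = 1: m = 3, d = 2, a = ⌊(3 + 3)/2⌋ = 3; p/q = (3·3 + 1)/(3·1 + 0) = 10/3; p² − 11·q² = 100 − 99 = 1.
  The first convergent with p² − 11·q² = 1 gives the fundamental solution (x₁, y₁) = (10, 3).
Step 2: Apply the recurrence (x_{n+1}, y_{n+1}) = (x₁x_n + 11y₁y_n, x₁y_n + y₁x_n) repeatedly.
  From (x_1, y_1) = (10, 3): x_2 = 10·10 + 11·3·3 = 199; y_2 = 10·3 + 3·10 = 60.
  From (x_2, y_2) = (199, 60): x_3 = 10·199 + 11·3·60 = 3970; y_3 = 10·60 + 3·199 = 1197.
Step 3: Verify x_3² - 11·y_3² = 15760900 - 15760899 = 1 (should be 1). ✓

(x_1, y_1) = (10, 3); (x_3, y_3) = (3970, 1197).


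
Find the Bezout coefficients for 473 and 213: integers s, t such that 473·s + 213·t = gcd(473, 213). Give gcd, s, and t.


Euclidean algorithm on (473, 213) — divide until remainder is 0:
  473 = 2 · 213 + 47
  213 = 4 · 47 + 25
  47 = 1 · 25 + 22
  25 = 1 · 22 + 3
  22 = 7 · 3 + 1
  3 = 3 · 1 + 0
gcd(473, 213) = 1.
Track Bezout coefficients alongside the remainders: start with r₀ = 473 = a·1 + b·0 (s = 1, t = 0) and r₁ = 213 = a·0 + b·1 (s = 0, t = 1); each new remainder r_{k+1} = r_{k-1} − q_k·r_k inherits s_{k+1} = s_{k-1} − q_k·s_k, t_{k+1} = t_{k-1} − q_k·t_k, so r_k = a·s_k + b·t_k at every step:
  q = 2: r = 47, s = 1 − 2·0 = 1, t = 0 − 2·1 = -2  (check: 473·1 + 213·(-2) = 47)
  q = 4: r = 25, s = 0 − 4·1 = -4, t = 1 − 4·(-2) = 9  (check: 473·(-4) + 213·9 = 25)
  q = 1: r = 22, s = 1 − 1·(-4) = 5, t = -2 − 1·9 = -11  (check: 473·5 + 213·(-11) = 22)
  q = 1: r = 3, s = -4 − 1·5 = -9, t = 9 − 1·(-11) = 20  (check: 473·(-9) + 213·20 = 3)
  q = 7: r = 1, s = 5 − 7·(-9) = 68, t = -11 − 7·20 = -151  (check: 473·68 + 213·(-151) = 1)
The row with r = 1 (the gcd) gives the Bezout coefficients s = 68, t = -151.
Result: 473 · (68) + 213 · (-151) = 1.

gcd(473, 213) = 1; s = 68, t = -151 (check: 473·68 + 213·(-151) = 1).


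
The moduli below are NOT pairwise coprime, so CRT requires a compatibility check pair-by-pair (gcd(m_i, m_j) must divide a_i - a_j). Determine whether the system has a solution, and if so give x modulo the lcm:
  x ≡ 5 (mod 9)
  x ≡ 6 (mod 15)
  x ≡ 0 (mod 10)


Moduli 9, 15, 10 are not pairwise coprime, so CRT works modulo lcm(m_i) when all pairwise compatibility conditions hold.
Pairwise compatibility: gcd(m_i, m_j) must divide a_i - a_j for every pair.
Merge one congruence at a time:
  Start: x ≡ 5 (mod 9).
  Combine with x ≡ 6 (mod 15): gcd(9, 15) = 3, and 6 - 5 = 1 is NOT divisible by 3.
    ⇒ system is inconsistent (no integer solution).

No solution (the system is inconsistent).


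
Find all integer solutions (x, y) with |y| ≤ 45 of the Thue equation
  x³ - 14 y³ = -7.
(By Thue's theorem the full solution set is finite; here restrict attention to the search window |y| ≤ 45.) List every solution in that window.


The equation is x³ - 14y³ = -7. For fixed y, x³ = 14·y³ − 7, so a solution requires the RHS to be a perfect cube.
Strategy: iterate y from -45 to 45, compute RHS = 14·y³ − 7, and check whether it is a (positive or negative) perfect cube.
Check small values of y:
  y = 0: RHS = -7 is not a perfect cube.
  y = 1: RHS = 7 is not a perfect cube.
  y = -1: RHS = -21 is not a perfect cube.
  y = 2: RHS = 105 is not a perfect cube.
  y = -2: RHS = -119 is not a perfect cube.
  y = 3: RHS = 371 is not a perfect cube.
  y = -3: RHS = -385 is not a perfect cube.
Continuing the search up to |y| = 45 finds no solutions either.
No (x, y) in the scanned range satisfies the equation.

No integer solutions with |y| ≤ 45.


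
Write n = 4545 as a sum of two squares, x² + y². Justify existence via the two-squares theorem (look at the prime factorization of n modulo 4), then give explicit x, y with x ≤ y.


Step 1: Factor n = 4545 = 3^2 · 5 · 101.
Step 2: Check the mod-4 condition on each prime factor: 3 ≡ 3 (mod 4), exponent 2 (must be even); 5 ≡ 1 (mod 4), exponent 1; 101 ≡ 1 (mod 4), exponent 1.
All primes ≡ 3 (mod 4) appear to even exponent (or don't appear), so by the two-squares theorem n IS expressible as a sum of two squares.
Step 3: Build a representation. Group n = k² · m with k = 3 and m = 5 · 101 = 505 (a product of primes ≡ 1 (mod 4)); a representation of m scales to one of n via (k·x)² + (k·y)² = k²(x² + y²). Each prime p ≡ 1 (mod 4) is itself a sum of two squares; find a² by testing p − a² for a perfect square:
  5: 5 − 1² = 4 = 2² ⇒ 5 = 1² + 2².
  101: 101 − 1² = 100 = 10² ⇒ 101 = 1² + 10².
  Combine using the Brahmagupta–Fibonacci identity (a² + b²)(c² + d²) = (ac − bd)² + (ad + bc)² = (ac + bd)² + (ad − bc)²:
  5 · 101 = 505: from (1² + 2²)(1² + 10²), take (1·1 − 2·10, 1·10 + 2·1) = (1 − 20, 10 + 2) = (-19, 12); dropping signs (only squares matter) gives (19, 12); check 19² + 12² = 361 + 144 = 505 ✓.
  Scale by k = 3: (3·19, 3·12) = (57, 36).
Step 4: Order so x ≤ y and verify: 36² + 57² = 1296 + 3249 = 4545 = n. ✓

n = 4545 = 36² + 57² (one valid representation with x ≤ y).


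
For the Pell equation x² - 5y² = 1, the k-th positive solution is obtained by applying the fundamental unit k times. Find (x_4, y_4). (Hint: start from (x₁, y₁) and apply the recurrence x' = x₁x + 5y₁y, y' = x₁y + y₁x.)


Step 1: Find the fundamental solution (x₁, y₁) of x² - 5y² = 1.
  Expand √5 as a continued fraction. a₀ = ⌊√5⌋ = 2; iterate m_{k+1} = d_k·a_k − m_k, d_{k+1} = (5 − m_{k+1}²)/d_k, a_{k+1} = ⌊(a₀ + m_{k+1})/d_{k+1}⌋ (starting m₀ = 0, d₀ = 1), with convergents p_k = a_k·p_{k-1} + p_{k-2}, q_k = a_k·q_{k-1} + q_{k-2} (p₋₁ = 1, q₋₁ = 0):
  k = 0: a₀ = 2; p₀/q₀ = 2/1; p₀² − 5·q₀² = 4 − 5 = -1.
  k = 1: m = 2, d = 1, a = ⌊(2 + 2)/1⌋ = 4; p/q = (4·2 + 1)/(4·1 + 0) = 9/4; p² − 5·q² = 81 − 80 = 1.
  The first convergent with p² − 5·q² = 1 gives the fundamental solution (x₁, y₁) = (9, 4).
Step 2: Apply the recurrence (x_{n+1}, y_{n+1}) = (x₁x_n + 5y₁y_n, x₁y_n + y₁x_n) repeatedly.
  From (x_1, y_1) = (9, 4): x_2 = 9·9 + 5·4·4 = 161; y_2 = 9·4 + 4·9 = 72.
  From (x_2, y_2) = (161, 72): x_3 = 9·161 + 5·4·72 = 2889; y_3 = 9·72 + 4·161 = 1292.
  From (x_3, y_3) = (2889, 1292): x_4 = 9·2889 + 5·4·1292 = 51841; y_4 = 9·1292 + 4·2889 = 23184.
Step 3: Verify x_4² - 5·y_4² = 2687489281 - 2687489280 = 1 (should be 1). ✓

(x_1, y_1) = (9, 4); (x_4, y_4) = (51841, 23184).


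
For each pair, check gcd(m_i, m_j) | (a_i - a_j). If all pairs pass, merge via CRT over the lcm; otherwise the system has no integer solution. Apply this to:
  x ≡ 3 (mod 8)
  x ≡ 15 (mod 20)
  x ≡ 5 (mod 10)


Moduli 8, 20, 10 are not pairwise coprime, so CRT works modulo lcm(m_i) when all pairwise compatibility conditions hold.
Pairwise compatibility: gcd(m_i, m_j) must divide a_i - a_j for every pair.
Merge one congruence at a time:
  Start: x ≡ 3 (mod 8).
  Combine with x ≡ 15 (mod 20): gcd(8, 20) = 4; 15 - 3 = 12, which IS divisible by 4, so compatible.
    Write x = 3 + 8·t and substitute into x ≡ 15 (mod 20): 8·t ≡ 15 − 3 = 12 (mod 20).
    Divide the congruence (and modulus) by g = 4: 2·t ≡ 3 (mod 5).
    The inverse of 2 mod 5 is 3 (since 2·3 = 6 = 1·5 + 1), so t ≡ 3·3 = 9 ≡ 4 (mod 5).
    Then x = 3 + 8·4 = 35, valid modulo lcm(8, 20) = 40: x ≡ 35 (mod 40).
  Combine with x ≡ 5 (mod 10): gcd(40, 10) = 10; 5 - 35 = -30, which IS divisible by 10, so compatible.
    Write x = 35 + 40·t and substitute into x ≡ 5 (mod 10): 40·t ≡ 5 − 35 = -30 (mod 10).
    Divide the congruence (and modulus) by g = 10: 4·t ≡ -3 (mod 1).
    Modulo 1 every t works; take t = 0.
    Then x = 35 + 40·0 = 35, valid modulo lcm(40, 10) = 40: x ≡ 35 (mod 40).
Verify: 35 mod 8 = 3, 35 mod 20 = 15, 35 mod 10 = 5.

x ≡ 35 (mod 40).


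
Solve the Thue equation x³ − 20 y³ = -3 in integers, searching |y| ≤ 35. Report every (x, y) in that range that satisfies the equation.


The equation is x³ - 20y³ = -3. For fixed y, x³ = 20·y³ − 3, so a solution requires the RHS to be a perfect cube.
Strategy: iterate y from -35 to 35, compute RHS = 20·y³ − 3, and check whether it is a (positive or negative) perfect cube.
Check small values of y:
  y = 0: RHS = -3 is not a perfect cube.
  y = 1: RHS = 17 is not a perfect cube.
  y = -1: RHS = -23 is not a perfect cube.
  y = 2: RHS = 157 is not a perfect cube.
  y = -2: RHS = -163 is not a perfect cube.
  y = 3: RHS = 537 is not a perfect cube.
  y = -3: RHS = -543 is not a perfect cube.
Continuing the search up to |y| = 35 finds no solutions either.
No (x, y) in the scanned range satisfies the equation.

No integer solutions with |y| ≤ 35.


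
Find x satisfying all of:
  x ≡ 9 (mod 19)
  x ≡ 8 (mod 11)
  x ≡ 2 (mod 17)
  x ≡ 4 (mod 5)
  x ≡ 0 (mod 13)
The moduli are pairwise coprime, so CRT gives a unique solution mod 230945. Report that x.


Product of moduli M = 19 · 11 · 17 · 5 · 13 = 230945.
Merge one congruence at a time:
  Start: x ≡ 9 (mod 19).
  Combine with x ≡ 8 (mod 11); new modulus lcm = 209.
    Write x = 9 + 19·t and substitute into x ≡ 8 (mod 11): 19·t ≡ 8 − 9 = -1 (mod 11).
    Reduce coefficients mod 11: 8·t ≡ 10 (mod 11).
    The inverse of 8 mod 11 is 7 (since 8·7 = 56 = 5·11 + 1), so t ≡ 7·10 = 70 ≡ 4 (mod 11).
    Then x = 9 + 19·4 = 85, valid modulo lcm(19, 11) = 209: x ≡ 85 (mod 209).
  Combine with x ≡ 2 (mod 17); new modulus lcm = 3553.
    Write x = 85 + 209·t and substitute into x ≡ 2 (mod 17): 209·t ≡ 2 − 85 = -83 (mod 17).
    Reduce coefficients mod 17: 5·t ≡ 2 (mod 17).
    The inverse of 5 mod 17 is 7 (since 5·7 = 35 = 2·17 + 1), so t ≡ 7·2 = 14 ≡ 14 (mod 17).
    Then x = 85 + 209·14 = 3011, valid modulo lcm(209, 17) = 3553: x ≡ 3011 (mod 3553).
  Combine with x ≡ 4 (mod 5); new modulus lcm = 17765.
    Write x = 3011 + 3553·t and substitute into x ≡ 4 (mod 5): 3553·t ≡ 4 − 3011 = -3007 (mod 5).
    Reduce coefficients mod 5: 3·t ≡ 3 (mod 5).
    The inverse of 3 mod 5 is 2 (since 3·2 = 6 = 1·5 + 1), so t ≡ 2·3 = 6 ≡ 1 (mod 5).
    Then x = 3011 + 3553·1 = 6564, valid modulo lcm(3553, 5) = 17765: x ≡ 6564 (mod 17765).
  Combine with x ≡ 0 (mod 13); new modulus lcm = 230945.
    Write x = 6564 + 17765·t and substitute into x ≡ 0 (mod 13): 17765·t ≡ 0 − 6564 = -6564 (mod 13).
    Reduce coefficients mod 13: 7·t ≡ 1 (mod 13).
    The inverse of 7 mod 13 is 2 (since 7·2 = 14 = 1·13 + 1), so t ≡ 2·1 = 2 ≡ 2 (mod 13).
    Then x = 6564 + 17765·2 = 42094, valid modulo lcm(17765, 13) = 230945: x ≡ 42094 (mod 230945).
Verify against each original: 42094 mod 19 = 9, 42094 mod 11 = 8, 42094 mod 17 = 2, 42094 mod 5 = 4, 42094 mod 13 = 0.

x ≡ 42094 (mod 230945).


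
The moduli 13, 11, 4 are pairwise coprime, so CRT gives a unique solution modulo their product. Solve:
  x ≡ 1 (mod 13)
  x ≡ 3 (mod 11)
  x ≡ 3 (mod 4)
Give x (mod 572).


Moduli 13, 11, 4 are pairwise coprime; by CRT there is a unique solution modulo M = 13 · 11 · 4 = 572.
Solve pairwise, accumulating the modulus:
  Start with x ≡ 1 (mod 13).
  Combine with x ≡ 3 (mod 11): since gcd(13, 11) = 1, we get a unique residue mod 143.
    Write x = 1 + 13·t and substitute into x ≡ 3 (mod 11): 13·t ≡ 3 − 1 = 2 (mod 11).
    Reduce coefficients mod 11: 2·t ≡ 2 (mod 11).
    The inverse of 2 mod 11 is 6 (since 2·6 = 12 = 1·11 + 1), so t ≡ 6·2 = 12 ≡ 1 (mod 11).
    Then x = 1 + 13·1 = 14, valid modulo lcm(13, 11) = 143: x ≡ 14 (mod 143).
  Combine with x ≡ 3 (mod 4): since gcd(143, 4) = 1, we get a unique residue mod 572.
    Write x = 14 + 143·t and substitute into x ≡ 3 (mod 4): 143·t ≡ 3 − 14 = -11 (mod 4).
    Reduce coefficients mod 4: 3·t ≡ 1 (mod 4).
    The inverse of 3 mod 4 is 3 (since 3·3 = 9 = 2·4 + 1), so t ≡ 3·1 = 3 ≡ 3 (mod 4).
    Then x = 14 + 143·3 = 443, valid modulo lcm(143, 4) = 572: x ≡ 443 (mod 572).
Verify: 443 mod 13 = 1 ✓, 443 mod 11 = 3 ✓, 443 mod 4 = 3 ✓.

x ≡ 443 (mod 572).


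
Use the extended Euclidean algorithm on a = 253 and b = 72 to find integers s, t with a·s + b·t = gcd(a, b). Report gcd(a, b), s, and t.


Euclidean algorithm on (253, 72) — divide until remainder is 0:
  253 = 3 · 72 + 37
  72 = 1 · 37 + 35
  37 = 1 · 35 + 2
  35 = 17 · 2 + 1
  2 = 2 · 1 + 0
gcd(253, 72) = 1.
Track Bezout coefficients alongside the remainders: start with r₀ = 253 = a·1 + b·0 (s = 1, t = 0) and r₁ = 72 = a·0 + b·1 (s = 0, t = 1); each new remainder r_{k+1} = r_{k-1} − q_k·r_k inherits s_{k+1} = s_{k-1} − q_k·s_k, t_{k+1} = t_{k-1} − q_k·t_k, so r_k = a·s_k + b·t_k at every step:
  q = 3: r = 37, s = 1 − 3·0 = 1, t = 0 − 3·1 = -3  (check: 253·1 + 72·(-3) = 37)
  q = 1: r = 35, s = 0 − 1·1 = -1, t = 1 − 1·(-3) = 4  (check: 253·(-1) + 72·4 = 35)
  q = 1: r = 2, s = 1 − 1·(-1) = 2, t = -3 − 1·4 = -7  (check: 253·2 + 72·(-7) = 2)
  q = 17: r = 1, s = -1 − 17·2 = -35, t = 4 − 17·(-7) = 123  (check: 253·(-35) + 72·123 = 1)
The row with r = 1 (the gcd) gives the Bezout coefficients s = -35, t = 123.
Result: 253 · (-35) + 72 · (123) = 1.

gcd(253, 72) = 1; s = -35, t = 123 (check: 253·(-35) + 72·123 = 1).


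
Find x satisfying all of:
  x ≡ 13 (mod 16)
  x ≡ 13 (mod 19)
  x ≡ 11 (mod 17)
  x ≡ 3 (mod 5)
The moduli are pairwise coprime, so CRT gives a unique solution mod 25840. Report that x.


Product of moduli M = 16 · 19 · 17 · 5 = 25840.
Merge one congruence at a time:
  Start: x ≡ 13 (mod 16).
  Combine with x ≡ 13 (mod 19); new modulus lcm = 304.
    Write x = 13 + 16·t and substitute into x ≡ 13 (mod 19): 16·t ≡ 13 − 13 = 0 (mod 19).
    The inverse of 16 mod 19 is 6 (since 16·6 = 96 = 5·19 + 1), so t ≡ 6·0 = 0 ≡ 0 (mod 19).
    Then x = 13 + 16·0 = 13, valid modulo lcm(16, 19) = 304: x ≡ 13 (mod 304).
  Combine with x ≡ 11 (mod 17); new modulus lcm = 5168.
    Write x = 13 + 304·t and substitute into x ≡ 11 (mod 17): 304·t ≡ 11 − 13 = -2 (mod 17).
    Reduce coefficients mod 17: 15·t ≡ 15 (mod 17).
    The inverse of 15 mod 17 is 8 (since 15·8 = 120 = 7·17 + 1), so t ≡ 8·15 = 120 ≡ 1 (mod 17).
    Then x = 13 + 304·1 = 317, valid modulo lcm(304, 17) = 5168: x ≡ 317 (mod 5168).
  Combine with x ≡ 3 (mod 5); new modulus lcm = 25840.
    Write x = 317 + 5168·t and substitute into x ≡ 3 (mod 5): 5168·t ≡ 3 − 317 = -314 (mod 5).
    Reduce coefficients mod 5: 3·t ≡ 1 (mod 5).
    The inverse of 3 mod 5 is 2 (since 3·2 = 6 = 1·5 + 1), so t ≡ 2·1 = 2 ≡ 2 (mod 5).
    Then x = 317 + 5168·2 = 10653, valid modulo lcm(5168, 5) = 25840: x ≡ 10653 (mod 25840).
Verify against each original: 10653 mod 16 = 13, 10653 mod 19 = 13, 10653 mod 17 = 11, 10653 mod 5 = 3.

x ≡ 10653 (mod 25840).


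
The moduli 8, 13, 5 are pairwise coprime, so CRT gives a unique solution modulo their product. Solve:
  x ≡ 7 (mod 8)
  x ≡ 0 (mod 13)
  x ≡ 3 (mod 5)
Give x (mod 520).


Moduli 8, 13, 5 are pairwise coprime; by CRT there is a unique solution modulo M = 8 · 13 · 5 = 520.
Solve pairwise, accumulating the modulus:
  Start with x ≡ 7 (mod 8).
  Combine with x ≡ 0 (mod 13): since gcd(8, 13) = 1, we get a unique residue mod 104.
    Write x = 7 + 8·t and substitute into x ≡ 0 (mod 13): 8·t ≡ 0 − 7 = -7 (mod 13).
    Reduce coefficients mod 13: 8·t ≡ 6 (mod 13).
    The inverse of 8 mod 13 is 5 (since 8·5 = 40 = 3·13 + 1), so t ≡ 5·6 = 30 ≡ 4 (mod 13).
    Then x = 7 + 8·4 = 39, valid modulo lcm(8, 13) = 104: x ≡ 39 (mod 104).
  Combine with x ≡ 3 (mod 5): since gcd(104, 5) = 1, we get a unique residue mod 520.
    Write x = 39 + 104·t and substitute into x ≡ 3 (mod 5): 104·t ≡ 3 − 39 = -36 (mod 5).
    Reduce coefficients mod 5: 4·t ≡ 4 (mod 5).
    The inverse of 4 mod 5 is 4 (since 4·4 = 16 = 3·5 + 1), so t ≡ 4·4 = 16 ≡ 1 (mod 5).
    Then x = 39 + 104·1 = 143, valid modulo lcm(104, 5) = 520: x ≡ 143 (mod 520).
Verify: 143 mod 8 = 7 ✓, 143 mod 13 = 0 ✓, 143 mod 5 = 3 ✓.

x ≡ 143 (mod 520).


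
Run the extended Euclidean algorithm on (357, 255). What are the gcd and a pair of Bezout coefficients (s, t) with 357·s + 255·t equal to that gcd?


Euclidean algorithm on (357, 255) — divide until remainder is 0:
  357 = 1 · 255 + 102
  255 = 2 · 102 + 51
  102 = 2 · 51 + 0
gcd(357, 255) = 51.
Track Bezout coefficients alongside the remainders: start with r₀ = 357 = a·1 + b·0 (s = 1, t = 0) and r₁ = 255 = a·0 + b·1 (s = 0, t = 1); each new remainder r_{k+1} = r_{k-1} − q_k·r_k inherits s_{k+1} = s_{k-1} − q_k·s_k, t_{k+1} = t_{k-1} − q_k·t_k, so r_k = a·s_k + b·t_k at every step:
  q = 1: r = 102, s = 1 − 1·0 = 1, t = 0 − 1·1 = -1  (check: 357·1 + 255·(-1) = 102)
  q = 2: r = 51, s = 0 − 2·1 = -2, t = 1 − 2·(-1) = 3  (check: 357·(-2) + 255·3 = 51)
The row with r = 51 (the gcd) gives the Bezout coefficients s = -2, t = 3.
Result: 357 · (-2) + 255 · (3) = 51.

gcd(357, 255) = 51; s = -2, t = 3 (check: 357·(-2) + 255·3 = 51).


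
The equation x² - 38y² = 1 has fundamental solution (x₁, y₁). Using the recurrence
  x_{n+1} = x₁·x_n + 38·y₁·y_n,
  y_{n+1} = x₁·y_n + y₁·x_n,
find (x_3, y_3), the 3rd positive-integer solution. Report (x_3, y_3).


Step 1: Find the fundamental solution (x₁, y₁) of x² - 38y² = 1.
  Expand √38 as a continued fraction. a₀ = ⌊√38⌋ = 6; iterate m_{k+1} = d_k·a_k − m_k, d_{k+1} = (38 − m_{k+1}²)/d_k, a_{k+1} = ⌊(a₀ + m_{k+1})/d_{k+1}⌋ (starting m₀ = 0, d₀ = 1), with convergents p_k = a_k·p_{k-1} + p_{k-2}, q_k = a_k·q_{k-1} + q_{k-2} (p₋₁ = 1, q₋₁ = 0):
  k = 0: a₀ = 6; p₀/q₀ = 6/1; p₀² − 38·q₀² = 36 − 38 = -2.
  k = 1: m = 6, d = 2, a = ⌊(6 + 6)/2⌋ = 6; p/q = (6·6 + 1)/(6·1 + 0) = 37/6; p² − 38·q² = 1369 − 1368 = 1.
  The first convergent with p² − 38·q² = 1 gives the fundamental solution (x₁, y₁) = (37, 6).
Step 2: Apply the recurrence (x_{n+1}, y_{n+1}) = (x₁x_n + 38y₁y_n, x₁y_n + y₁x_n) repeatedly.
  From (x_1, y_1) = (37, 6): x_2 = 37·37 + 38·6·6 = 2737; y_2 = 37·6 + 6·37 = 444.
  From (x_2, y_2) = (2737, 444): x_3 = 37·2737 + 38·6·444 = 202501; y_3 = 37·444 + 6·2737 = 32850.
Step 3: Verify x_3² - 38·y_3² = 41006655001 - 41006655000 = 1 (should be 1). ✓

(x_1, y_1) = (37, 6); (x_3, y_3) = (202501, 32850).


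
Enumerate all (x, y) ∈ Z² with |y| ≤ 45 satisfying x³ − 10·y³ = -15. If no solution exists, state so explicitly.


The equation is x³ - 10y³ = -15. For fixed y, x³ = 10·y³ − 15, so a solution requires the RHS to be a perfect cube.
Strategy: iterate y from -45 to 45, compute RHS = 10·y³ − 15, and check whether it is a (positive or negative) perfect cube.
Check small values of y:
  y = 0: RHS = -15 is not a perfect cube.
  y = 1: RHS = -5 is not a perfect cube.
  y = -1: RHS = -25 is not a perfect cube.
  y = 2: RHS = 65 is not a perfect cube.
  y = -2: RHS = -95 is not a perfect cube.
  y = 3: RHS = 255 is not a perfect cube.
  y = -3: RHS = -285 is not a perfect cube.
Continuing the search up to |y| = 45 finds no solutions either.
No (x, y) in the scanned range satisfies the equation.

No integer solutions with |y| ≤ 45.


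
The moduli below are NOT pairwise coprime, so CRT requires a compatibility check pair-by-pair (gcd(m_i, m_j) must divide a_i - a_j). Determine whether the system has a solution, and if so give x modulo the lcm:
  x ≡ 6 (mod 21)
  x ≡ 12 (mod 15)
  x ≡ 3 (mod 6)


Moduli 21, 15, 6 are not pairwise coprime, so CRT works modulo lcm(m_i) when all pairwise compatibility conditions hold.
Pairwise compatibility: gcd(m_i, m_j) must divide a_i - a_j for every pair.
Merge one congruence at a time:
  Start: x ≡ 6 (mod 21).
  Combine with x ≡ 12 (mod 15): gcd(21, 15) = 3; 12 - 6 = 6, which IS divisible by 3, so compatible.
    Write x = 6 + 21·t and substitute into x ≡ 12 (mod 15): 21·t ≡ 12 − 6 = 6 (mod 15).
    Divide the congruence (and modulus) by g = 3: 7·t ≡ 2 (mod 5).
    Reduce coefficients mod 5: 2·t ≡ 2 (mod 5).
    The inverse of 2 mod 5 is 3 (since 2·3 = 6 = 1·5 + 1), so t ≡ 3·2 = 6 ≡ 1 (mod 5).
    Then x = 6 + 21·1 = 27, valid modulo lcm(21, 15) = 105: x ≡ 27 (mod 105).
  Combine with x ≡ 3 (mod 6): gcd(105, 6) = 3; 3 - 27 = -24, which IS divisible by 3, so compatible.
    Write x = 27 + 105·t and substitute into x ≡ 3 (mod 6): 105·t ≡ 3 − 27 = -24 (mod 6).
    Divide the congruence (and modulus) by g = 3: 35·t ≡ -8 (mod 2).
    Reduce coefficients mod 2: 1·t ≡ 0 (mod 2).
    So t ≡ 0 (mod 2).
    Then x = 27 + 105·0 = 27, valid modulo lcm(105, 6) = 210: x ≡ 27 (mod 210).
Verify: 27 mod 21 = 6, 27 mod 15 = 12, 27 mod 6 = 3.

x ≡ 27 (mod 210).


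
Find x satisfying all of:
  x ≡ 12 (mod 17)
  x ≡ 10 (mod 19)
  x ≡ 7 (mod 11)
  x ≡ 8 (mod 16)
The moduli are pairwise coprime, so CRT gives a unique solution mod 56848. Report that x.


Product of moduli M = 17 · 19 · 11 · 16 = 56848.
Merge one congruence at a time:
  Start: x ≡ 12 (mod 17).
  Combine with x ≡ 10 (mod 19); new modulus lcm = 323.
    Write x = 12 + 17·t and substitute into x ≡ 10 (mod 19): 17·t ≡ 10 − 12 = -2 (mod 19).
    Reduce coefficients mod 19: 17·t ≡ 17 (mod 19).
    The inverse of 17 mod 19 is 9 (since 17·9 = 153 = 8·19 + 1), so t ≡ 9·17 = 153 ≡ 1 (mod 19).
    Then x = 12 + 17·1 = 29, valid modulo lcm(17, 19) = 323: x ≡ 29 (mod 323).
  Combine with x ≡ 7 (mod 11); new modulus lcm = 3553.
    Write x = 29 + 323·t and substitute into x ≡ 7 (mod 11): 323·t ≡ 7 − 29 = -22 (mod 11).
    Reduce coefficients mod 11: 4·t ≡ 0 (mod 11).
    The inverse of 4 mod 11 is 3 (since 4·3 = 12 = 1·11 + 1), so t ≡ 3·0 = 0 ≡ 0 (mod 11).
    Then x = 29 + 323·0 = 29, valid modulo lcm(323, 11) = 3553: x ≡ 29 (mod 3553).
  Combine with x ≡ 8 (mod 16); new modulus lcm = 56848.
    Write x = 29 + 3553·t and substitute into x ≡ 8 (mod 16): 3553·t ≡ 8 − 29 = -21 (mod 16).
    Reduce coefficients mod 16: 1·t ≡ 11 (mod 16).
    So t ≡ 11 (mod 16).
    Then x = 29 + 3553·11 = 39112, valid modulo lcm(3553, 16) = 56848: x ≡ 39112 (mod 56848).
Verify against each original: 39112 mod 17 = 12, 39112 mod 19 = 10, 39112 mod 11 = 7, 39112 mod 16 = 8.

x ≡ 39112 (mod 56848).


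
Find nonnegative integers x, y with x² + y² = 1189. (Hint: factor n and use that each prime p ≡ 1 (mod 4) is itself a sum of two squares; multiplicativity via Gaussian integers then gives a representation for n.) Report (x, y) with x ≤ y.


Step 1: Factor n = 1189 = 29 · 41.
Step 2: Check the mod-4 condition on each prime factor: 29 ≡ 1 (mod 4), exponent 1; 41 ≡ 1 (mod 4), exponent 1.
All primes ≡ 3 (mod 4) appear to even exponent (or don't appear), so by the two-squares theorem n IS expressible as a sum of two squares.
Step 3: Build a representation. Here n = 29 · 41 is a product of primes ≡ 1 (mod 4). Each prime p ≡ 1 (mod 4) is itself a sum of two squares; find a² by testing p − a² for a perfect square:
  29: 29 − 1² = 28, 29 − 2² = 25 = 5² ⇒ 29 = 2² + 5².
  41: 41 − 1² = 40, 41 − 2² = 37, 41 − 3² = 32, 41 − 4² = 25 = 5² ⇒ 41 = 4² + 5².
  Combine using the Brahmagupta–Fibonacci identity (a² + b²)(c² + d²) = (ac − bd)² + (ad + bc)² = (ac + bd)² + (ad − bc)²:
  29 · 41 = 1189: from (2² + 5²)(4² + 5²), take (2·4 − 5·5, 2·5 + 5·4) = (8 − 25, 10 + 20) = (-17, 30); dropping signs (only squares matter) gives (17, 30); check 17² + 30² = 289 + 900 = 1189 ✓.
Step 4: Order so x ≤ y and verify: 17² + 30² = 289 + 900 = 1189 = n. ✓

n = 1189 = 17² + 30² (one valid representation with x ≤ y).


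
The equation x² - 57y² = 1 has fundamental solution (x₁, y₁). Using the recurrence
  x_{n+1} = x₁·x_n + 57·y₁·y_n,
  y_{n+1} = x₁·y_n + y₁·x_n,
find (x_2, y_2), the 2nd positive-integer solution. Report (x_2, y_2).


Step 1: Find the fundamental solution (x₁, y₁) of x² - 57y² = 1.
  Expand √57 as a continued fraction. a₀ = ⌊√57⌋ = 7; iterate m_{k+1} = d_k·a_k − m_k, d_{k+1} = (57 − m_{k+1}²)/d_k, a_{k+1} = ⌊(a₀ + m_{k+1})/d_{k+1}⌋ (starting m₀ = 0, d₀ = 1), with convergents p_k = a_k·p_{k-1} + p_{k-2}, q_k = a_k·q_{k-1} + q_{k-2} (p₋₁ = 1, q₋₁ = 0):
  k = 0: a₀ = 7; p₀/q₀ = 7/1; p₀² − 57·q₀² = 49 − 57 = -8.
  k = 1: m = 7, d = 8, a = ⌊(7 + 7)/8⌋ = 1; p/q = (1·7 + 1)/(1·1 + 0) = 8/1; p² − 57·q² = 64 − 57 = 7.
  k = 2: m = 1, d = 7, a = ⌊(7 + 1)/7⌋ = 1; p/q = (1·8 + 7)/(1·1 + 1) = 15/2; p² − 57·q² = 225 − 228 = -3.
  k = 3: m = 6, d = 3, a = ⌊(7 + 6)/3⌋ = 4; p/q = (4·15 + 8)/(4·2 + 1) = 68/9; p² − 57·q² = 4624 − 4617 = 7.
  k = 4: m = 6, d = 7, a = ⌊(7 + 6)/7⌋ = 1; p/q = (1·68 + 15)/(1·9 + 2) = 83/11; p² − 57·q² = 6889 − 6897 = -8.
  k = 5: m = 1, d = 8, a = ⌊(7 + 1)/8⌋ = 1; p/q = (1·83 + 68)/(1·11 + 9) = 151/20; p² − 57·q² = 22801 − 22800 = 1.
  The first convergent with p² − 57·q² = 1 gives the fundamental solution (x₁, y₁) = (151, 20).
Step 2: Apply the recurrence (x_{n+1}, y_{n+1}) = (x₁x_n + 57y₁y_n, x₁y_n + y₁x_n) repeatedly.
  From (x_1, y_1) = (151, 20): x_2 = 151·151 + 57·20·20 = 45601; y_2 = 151·20 + 20·151 = 6040.
Step 3: Verify x_2² - 57·y_2² = 2079451201 - 2079451200 = 1 (should be 1). ✓

(x_1, y_1) = (151, 20); (x_2, y_2) = (45601, 6040).


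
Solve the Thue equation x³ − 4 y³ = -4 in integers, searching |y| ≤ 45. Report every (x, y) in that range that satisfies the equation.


The equation is x³ - 4y³ = -4. For fixed y, x³ = 4·y³ − 4, so a solution requires the RHS to be a perfect cube.
Strategy: iterate y from -45 to 45, compute RHS = 4·y³ − 4, and check whether it is a (positive or negative) perfect cube.
Check small values of y:
  y = 0: RHS = -4 is not a perfect cube.
  y = 1: RHS = 0 = (0)³ ⇒ x = 0 works.
  y = -1: RHS = -8 = (-2)³ ⇒ x = -2 works.
  y = 2: RHS = 28 is not a perfect cube.
  y = -2: RHS = -36 is not a perfect cube.
  y = 3: RHS = 104 is not a perfect cube.
  y = -3: RHS = -112 is not a perfect cube.
Continuing the search up to |y| = 45 finds no further solutions beyond those listed.
Collected solutions: (0, 1), (-2, -1).

Solutions (with |y| ≤ 45): (0, 1), (-2, -1).


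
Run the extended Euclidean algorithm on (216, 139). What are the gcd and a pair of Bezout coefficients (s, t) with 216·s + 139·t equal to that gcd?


Euclidean algorithm on (216, 139) — divide until remainder is 0:
  216 = 1 · 139 + 77
  139 = 1 · 77 + 62
  77 = 1 · 62 + 15
  62 = 4 · 15 + 2
  15 = 7 · 2 + 1
  2 = 2 · 1 + 0
gcd(216, 139) = 1.
Track Bezout coefficients alongside the remainders: start with r₀ = 216 = a·1 + b·0 (s = 1, t = 0) and r₁ = 139 = a·0 + b·1 (s = 0, t = 1); each new remainder r_{k+1} = r_{k-1} − q_k·r_k inherits s_{k+1} = s_{k-1} − q_k·s_k, t_{k+1} = t_{k-1} − q_k·t_k, so r_k = a·s_k + b·t_k at every step:
  q = 1: r = 77, s = 1 − 1·0 = 1, t = 0 − 1·1 = -1  (check: 216·1 + 139·(-1) = 77)
  q = 1: r = 62, s = 0 − 1·1 = -1, t = 1 − 1·(-1) = 2  (check: 216·(-1) + 139·2 = 62)
  q = 1: r = 15, s = 1 − 1·(-1) = 2, t = -1 − 1·2 = -3  (check: 216·2 + 139·(-3) = 15)
  q = 4: r = 2, s = -1 − 4·2 = -9, t = 2 − 4·(-3) = 14  (check: 216·(-9) + 139·14 = 2)
  q = 7: r = 1, s = 2 − 7·(-9) = 65, t = -3 − 7·14 = -101  (check: 216·65 + 139·(-101) = 1)
The row with r = 1 (the gcd) gives the Bezout coefficients s = 65, t = -101.
Result: 216 · (65) + 139 · (-101) = 1.

gcd(216, 139) = 1; s = 65, t = -101 (check: 216·65 + 139·(-101) = 1).


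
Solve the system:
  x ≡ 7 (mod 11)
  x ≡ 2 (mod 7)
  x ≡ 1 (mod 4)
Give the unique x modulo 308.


Moduli 11, 7, 4 are pairwise coprime; by CRT there is a unique solution modulo M = 11 · 7 · 4 = 308.
Solve pairwise, accumulating the modulus:
  Start with x ≡ 7 (mod 11).
  Combine with x ≡ 2 (mod 7): since gcd(11, 7) = 1, we get a unique residue mod 77.
    Write x = 7 + 11·t and substitute into x ≡ 2 (mod 7): 11·t ≡ 2 − 7 = -5 (mod 7).
    Reduce coefficients mod 7: 4·t ≡ 2 (mod 7).
    The inverse of 4 mod 7 is 2 (since 4·2 = 8 = 1·7 + 1), so t ≡ 2·2 = 4 ≡ 4 (mod 7).
    Then x = 7 + 11·4 = 51, valid modulo lcm(11, 7) = 77: x ≡ 51 (mod 77).
  Combine with x ≡ 1 (mod 4): since gcd(77, 4) = 1, we get a unique residue mod 308.
    Write x = 51 + 77·t and substitute into x ≡ 1 (mod 4): 77·t ≡ 1 − 51 = -50 (mod 4).
    Reduce coefficients mod 4: 1·t ≡ 2 (mod 4).
    So t ≡ 2 (mod 4).
    Then x = 51 + 77·2 = 205, valid modulo lcm(77, 4) = 308: x ≡ 205 (mod 308).
Verify: 205 mod 11 = 7 ✓, 205 mod 7 = 2 ✓, 205 mod 4 = 1 ✓.

x ≡ 205 (mod 308).


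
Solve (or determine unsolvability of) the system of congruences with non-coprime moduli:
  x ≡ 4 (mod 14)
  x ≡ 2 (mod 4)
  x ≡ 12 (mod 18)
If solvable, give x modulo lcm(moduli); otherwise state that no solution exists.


Moduli 14, 4, 18 are not pairwise coprime, so CRT works modulo lcm(m_i) when all pairwise compatibility conditions hold.
Pairwise compatibility: gcd(m_i, m_j) must divide a_i - a_j for every pair.
Merge one congruence at a time:
  Start: x ≡ 4 (mod 14).
  Combine with x ≡ 2 (mod 4): gcd(14, 4) = 2; 2 - 4 = -2, which IS divisible by 2, so compatible.
    Write x = 4 + 14·t and substitute into x ≡ 2 (mod 4): 14·t ≡ 2 − 4 = -2 (mod 4).
    Divide the congruence (and modulus) by g = 2: 7·t ≡ -1 (mod 2).
    Reduce coefficients mod 2: 1·t ≡ 1 (mod 2).
    So t ≡ 1 (mod 2).
    Then x = 4 + 14·1 = 18, valid modulo lcm(14, 4) = 28: x ≡ 18 (mod 28).
  Combine with x ≡ 12 (mod 18): gcd(28, 18) = 2; 12 - 18 = -6, which IS divisible by 2, so compatible.
    Write x = 18 + 28·t and substitute into x ≡ 12 (mod 18): 28·t ≡ 12 − 18 = -6 (mod 18).
    Divide the congruence (and modulus) by g = 2: 14·t ≡ -3 (mod 9).
    Reduce coefficients mod 9: 5·t ≡ 6 (mod 9).
    The inverse of 5 mod 9 is 2 (since 5·2 = 10 = 1·9 + 1), so t ≡ 2·6 = 12 ≡ 3 (mod 9).
    Then x = 18 + 28·3 = 102, valid modulo lcm(28, 18) = 252: x ≡ 102 (mod 252).
Verify: 102 mod 14 = 4, 102 mod 4 = 2, 102 mod 18 = 12.

x ≡ 102 (mod 252).
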